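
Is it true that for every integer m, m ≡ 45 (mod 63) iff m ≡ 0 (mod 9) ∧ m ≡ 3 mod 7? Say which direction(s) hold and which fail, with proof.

Forward direction. Suppose m ≡ 45 (mod 63); write m = 63j + 45. Since 9 ∣ 63, reducing mod 9 gives m ≡ 45 ≡ 0 (mod 9); since 7 ∣ 63, reducing mod 7 gives m ≡ 45 ≡ 3 (mod 7).

Converse. If m ≡ 0 (mod 9) and m ≡ 3 (mod 7), then by the Chinese remainder theorem m ≡ 45 (mod 63). This is exactly m ≡ 45 (mod 63).

The biconditional holds.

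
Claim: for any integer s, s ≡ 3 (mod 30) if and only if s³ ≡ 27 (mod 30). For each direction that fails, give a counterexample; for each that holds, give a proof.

Forward direction. Suppose s ≡ 3 (mod 30). Write s = 30j + 3. Then (30j + 3)³ = 27000j³ + 8100j² + 810j + 27 = 30(900j³ + 270j² + 27j) + 27, so s³ ≡ 27 (mod 30).

Converse. Suppose s³ ≡ 27 (mod 30). The only residue r in {0, …, 29} with r³ ≡ 27 (mod 30) is r = 3, so s ≡ 3 (mod 30).

The biconditional holds.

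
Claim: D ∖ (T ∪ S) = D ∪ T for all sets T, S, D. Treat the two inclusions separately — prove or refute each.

(⟹) Let x ∈ D ∖ (T ∪ S). Then x ∈ D and x ∉ T, S, from which x ∈ D ∪ T.

(⟸) This inclusion fails. Take T = {1}, S = ∅, D = ∅; then 1 ∈ D ∪ T but 1 ∉ D ∖ (T ∪ S).

Only the forward inclusion holds.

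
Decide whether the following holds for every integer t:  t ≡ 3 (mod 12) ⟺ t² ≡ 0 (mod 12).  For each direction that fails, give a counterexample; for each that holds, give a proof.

Both directions fail.

[⇒] This fails: take t = 3. Then 3 ≡ 3 (mod 12), but 3² = 9 ≡ 9 (mod 12), not 0.

[⇐] This fails: take t = 0. Then 0² = 0 ≡ 0 (mod 12), yet 0 ≡ 0 (mod 12), not 3.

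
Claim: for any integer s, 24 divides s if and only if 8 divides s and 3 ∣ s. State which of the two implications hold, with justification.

[⇒] If 24 ∣ s, write s = 24q. Since 24 = 3·8, s = 8·(3q), so 8 ∣ s; and since 24 = 8·3, s = 3·(8q), so 3 ∣ s.

[⇐] Suppose 8 ∣ s and 3 ∣ s. Any common multiple of 8 and 3 is a multiple of their lcm; here gcd(8, 3) = 1, so lcm(8, 3) = 8·3 = 24, so 24 ∣ s.

The biconditional holds.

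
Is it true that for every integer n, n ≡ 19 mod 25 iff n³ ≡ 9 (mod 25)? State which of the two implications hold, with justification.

(→) Suppose n ≡ 19 mod 25. Write n = 25j + 19. Then (25j + 19)³ = 15625j³ + 35625j² + 27075j + 6859 = 25(625j³ + 1425j² + 1083j + 274) + 9, so n³ ≡ 9 (mod 25).

(←) Conversely, suppose n³ ≡ 9 (mod 25). The only residue r in {0, …, 24} with r³ ≡ 9 (mod 25) is r = 19, so n ≡ 19 (mod 25).

Both directions hold; the statement is true.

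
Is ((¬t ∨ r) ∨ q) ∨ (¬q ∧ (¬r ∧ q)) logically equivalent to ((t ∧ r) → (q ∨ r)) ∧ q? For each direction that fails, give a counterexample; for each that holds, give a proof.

[⇒] This fails. Under t = F, r = F, q = F, the left side is true but the right side is false.

[⇐] Assume the antecedent. If t is true, the antecedent forces (t = T, r = F, q = T) or (t = T, r = T, q = T), and the consequent holds there. If t is false, the consequent reduces to true regardless of the other variables. Either way the consequent holds.

Only the reverse direction holds.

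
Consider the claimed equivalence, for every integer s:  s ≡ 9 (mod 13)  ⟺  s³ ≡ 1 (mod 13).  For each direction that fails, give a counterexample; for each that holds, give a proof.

Not equivalent: only (⇒) holds.

(→) Suppose s ≡ 9 (mod 13). Write s = 13j + 9. Then (13j + 9)³ = 2197j³ + 4563j² + 3159j + 729 = 13(169j³ + 351j² + 243j + 56) + 1, so s³ ≡ 1 (mod 13).

(←) This fails: take s = 1. Then 1³ = 1 ≡ 1 (mod 13), yet 1 ≡ 1 (mod 13), not 9.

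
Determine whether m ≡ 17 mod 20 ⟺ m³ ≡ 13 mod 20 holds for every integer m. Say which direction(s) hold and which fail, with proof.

Both directions hold.

(⇐) Suppose m³ ≡ 13 (mod 20). The only residue r in {0, …, 19} with r³ ≡ 13 (mod 20) is r = 17, so m ≡ 17 (mod 20).

(⇒) Suppose m ≡ 17 mod 20. Write m = 20j + 17. Then (20j + 17)³ = 8000j³ + 20400j² + 17340j + 4913 = 20(400j³ + 1020j² + 867j + 245) + 13, so m³ ≡ 13 (mod 20).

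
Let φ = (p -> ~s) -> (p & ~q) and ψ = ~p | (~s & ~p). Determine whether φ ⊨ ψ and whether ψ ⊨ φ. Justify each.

Neither implication holds.

(⇒) This fails. Under p = T, s = F, q = F, the left side is true but the right side is false.

(⇐) This fails. Under p = F, s = F, q = F, the left side is false but the right side is true.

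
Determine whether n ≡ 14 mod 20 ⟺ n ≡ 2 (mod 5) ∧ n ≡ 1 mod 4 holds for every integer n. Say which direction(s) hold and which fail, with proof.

(→) This fails: n = 14 gives 14 ≡ 14 (mod 20) but 14 ≡ 4 (mod 5), so the conjunction on the right does not hold.

(←) This fails: n = 17 satisfies both congruences on the right (17 ≡ 2 mod 5 and 17 ≡ 1 mod 4) yet 17 ≡ 17 (mod 20), not 14.

Neither direction holds.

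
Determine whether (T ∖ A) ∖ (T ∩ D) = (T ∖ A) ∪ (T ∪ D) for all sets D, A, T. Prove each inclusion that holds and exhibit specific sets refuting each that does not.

(⊆) Let x ∈ (T ∖ A) ∖ (T ∩ D). Then x ∈ T and x ∉ D, A, from which x ∈ (T ∖ A) ∪ (T ∪ D).

(⊇) This inclusion fails. Take D = {1}, A = ∅, T = ∅; then 1 ∈ (T ∖ A) ∪ (T ∪ D) but 1 ∉ (T ∖ A) ∖ (T ∩ D).

The sets are not equal: only the forward inclusion holds.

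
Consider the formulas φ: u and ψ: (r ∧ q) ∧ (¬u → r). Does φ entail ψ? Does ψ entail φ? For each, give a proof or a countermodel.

(⇒) fails and (⇐) fails.

[⇒] This fails. Under r = F, u = T, q = F, the left side is true but the right side is false.

[⇐] This fails. Under r = T, u = F, q = T, the left side is false but the right side is true.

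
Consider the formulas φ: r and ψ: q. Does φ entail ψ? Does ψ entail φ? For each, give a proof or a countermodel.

(→) This fails. Under r = T, q = F, the left side is true but the right side is false.

(←) This fails. Under r = F, q = T, the left side is false but the right side is true.

Both directions fail.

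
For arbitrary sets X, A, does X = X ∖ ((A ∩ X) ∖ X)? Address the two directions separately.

Reverse inclusion. Let x ∈ X ∖ ((A ∩ X) ∖ X). Then either x ∈ X and x ∉ A; or x ∈ X ∩ A. In each case x ∈ X, so X ∖ ((A ∩ X) ∖ X) ⊆ X.

Forward inclusion. Let x ∈ X. Then either x ∈ X and x ∉ A; or x ∈ X ∩ A. In each case x ∈ X ∖ ((A ∩ X) ∖ X), so X ⊆ X ∖ ((A ∩ X) ∖ X).

Both inclusions hold; the sets are equal.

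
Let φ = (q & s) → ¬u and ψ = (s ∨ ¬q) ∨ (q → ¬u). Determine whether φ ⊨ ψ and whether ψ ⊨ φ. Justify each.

(→) This fails. Under u = T, s = F, q = T, the left side is true but the right side is false.

(←) This fails. Under u = T, s = T, q = T, the left side is false but the right side is true.

Both directions fail.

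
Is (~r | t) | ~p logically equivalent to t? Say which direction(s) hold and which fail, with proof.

Forward direction. This fails. Under t = F, r = F, p = F, the left side is true but the right side is false.

Converse. Assume the antecedent. If t is true, (~r | t) | ~p reduces to true regardless of the other variables. If t is false, the antecedent cannot hold. Either way (~r | t) | ~p holds.

Only the reverse direction holds.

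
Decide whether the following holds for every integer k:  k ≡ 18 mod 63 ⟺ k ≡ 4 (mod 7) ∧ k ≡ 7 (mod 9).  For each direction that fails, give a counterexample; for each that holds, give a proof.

(⇒) fails and (⇐) fails.

(⇒) This fails: k = 18 gives 18 ≡ 18 (mod 63) but 18 ≡ 0 (mod 9), so the conjunction on the right does not hold.

(⇐) This fails: k = 25 satisfies both congruences on the right (25 ≡ 4 mod 7 and 25 ≡ 7 mod 9) yet 25 ≡ 25 (mod 63), not 18.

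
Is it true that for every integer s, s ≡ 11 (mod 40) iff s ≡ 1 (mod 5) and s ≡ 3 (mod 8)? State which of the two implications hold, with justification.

Equivalent; both directions hold.

(→) Suppose s ≡ 11 (mod 40); write s = 40j + 11. Since 5 ∣ 40, reducing mod 5 gives s ≡ 11 ≡ 1 (mod 5); since 8 ∣ 40, reducing mod 8 gives s ≡ 11 ≡ 3 (mod 8).

(←) Conversely, if s ≡ 1 (mod 5) and s ≡ 3 (mod 8), then by the Chinese remainder theorem s ≡ 11 (mod 40). This is exactly s ≡ 11 (mod 40).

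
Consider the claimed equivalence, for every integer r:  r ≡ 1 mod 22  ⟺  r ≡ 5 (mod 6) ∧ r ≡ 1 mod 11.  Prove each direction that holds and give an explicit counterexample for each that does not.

Only the converse holds.

(⟸) If r ≡ 5 (mod 6) and r ≡ 1 (mod 11), then by the Chinese remainder theorem r ≡ 23 (mod 66). Since 23 ≡ 1 (mod 22) and 22 ∣ 66, we get r ≡ 1 (mod 22).

(⟹) This fails: r = 1 gives 1 ≡ 1 (mod 22) but 1 ≡ 1 (mod 6), so the conjunction on the right does not hold.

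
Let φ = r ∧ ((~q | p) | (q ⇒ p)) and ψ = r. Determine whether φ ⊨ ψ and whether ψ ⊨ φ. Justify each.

(⇒) Assume the antecedent. If p is true, the antecedent forces (p = T, q = F, r = T) or (p = T, q = T, r = T), and r holds there. If p is false, the antecedent forces (p = F, q = F, r = T), and r holds there. Either way r holds.

(⇐) This fails. Under p = F, q = T, r = T, the left side is false but the right side is true.

Only the forward implication holds.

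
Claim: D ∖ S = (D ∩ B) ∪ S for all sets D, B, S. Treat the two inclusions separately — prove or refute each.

(⊆) This inclusion fails. Take D = {1}, B = ∅, S = ∅; then 1 ∈ D ∖ S but 1 ∉ (D ∩ B) ∪ S.

(⊇) This inclusion fails. Take D = ∅, B = ∅, S = {1}; then 1 ∈ (D ∩ B) ∪ S but 1 ∉ D ∖ S.

Both inclusions fail.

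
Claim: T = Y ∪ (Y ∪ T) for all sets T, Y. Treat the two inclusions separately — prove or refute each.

(⊆) holds; (⊇) fails.

(⊆) Let x ∈ T. Then either x ∈ T and x ∉ Y; or x ∈ T ∩ Y. In each case x ∈ Y ∪ (Y ∪ T), so T ⊆ Y ∪ (Y ∪ T).

(⊇) This inclusion fails. Take T = ∅, Y = {1}; then 1 ∈ Y ∪ (Y ∪ T) but 1 ∉ T.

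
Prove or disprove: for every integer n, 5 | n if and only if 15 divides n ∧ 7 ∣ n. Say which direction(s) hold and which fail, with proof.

(⇒) fails; (⇐) holds.

[⇐] Suppose 15 ∣ n and 7 ∣ n. Any common multiple of 15 and 7 is a multiple of their lcm; here gcd(15, 7) = 1, so lcm(15, 7) = 15·7 = 105, so 105 ∣ n. Since 5 ∣ 105, it follows that 5 ∣ n.

[⇒] This fails: take n = 5. Certainly 5 ∣ 5, but 15 ∤ 5.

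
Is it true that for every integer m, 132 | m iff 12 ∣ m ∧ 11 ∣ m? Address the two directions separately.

(⇐) Suppose 12 ∣ m and 11 ∣ m. Any common multiple of 12 and 11 is a multiple of their lcm; here gcd(12, 11) = 1, so lcm(12, 11) = 12·11 = 132, so 132 ∣ m.

(⇒) If 132 ∣ m, write m = 132q. Since 132 = 11·12, m = 12·(11q), so 12 ∣ m; and since 132 = 12·11, m = 11·(12q), so 11 ∣ m.

The biconditional holds.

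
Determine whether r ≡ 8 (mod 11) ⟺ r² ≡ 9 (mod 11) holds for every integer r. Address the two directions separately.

(⇒) Suppose r ≡ 8 (mod 11). Write r = 11j + 8. Then (11j + 8)² = 121j² + 176j + 64 = 11(11j² + 16j + 5) + 9, so r² ≡ 9 (mod 11).

(⇐) This fails: take r = 3. Then 3² = 9 ≡ 9 (mod 11), yet 3 ≡ 3 (mod 11), not 8.

(⇒) holds; (⇐) fails.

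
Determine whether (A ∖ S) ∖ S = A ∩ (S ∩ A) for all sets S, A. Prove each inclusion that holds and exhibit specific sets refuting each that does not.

Both inclusions fail.

(⟹) This inclusion fails. Take S = ∅, A = {1}; then 1 ∈ (A ∖ S) ∖ S but 1 ∉ A ∩ (S ∩ A).

(⟸) This inclusion fails. Take S = {1}, A = {1}; then 1 ∈ A ∩ (S ∩ A) but 1 ∉ (A ∖ S) ∖ S.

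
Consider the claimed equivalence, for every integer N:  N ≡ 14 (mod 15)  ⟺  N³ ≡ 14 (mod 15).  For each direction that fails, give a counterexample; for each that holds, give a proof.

[⇒] Suppose N ≡ 14 (mod 15). Write N = 15j + 14. Then (15j + 14)³ = 3375j³ + 9450j² + 8820j + 2744 = 15(225j³ + 630j² + 588j + 182) + 14, so N³ ≡ 14 (mod 15).

[⇐] Conversely, suppose N³ ≡ 14 (mod 15). The only residue r in {0, …, 14} with r³ ≡ 14 (mod 15) is r = 14, so N ≡ 14 (mod 15).

Both directions hold; the statement is true.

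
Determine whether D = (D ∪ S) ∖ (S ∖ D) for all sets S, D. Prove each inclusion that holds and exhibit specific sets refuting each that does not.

(⊇) Let x ∈ (D ∪ S) ∖ (S ∖ D). Then either x ∈ D and x ∉ S; or x ∈ S ∩ D. In each case x ∈ D, so (D ∪ S) ∖ (S ∖ D) ⊆ D.

(⊆) Let x ∈ D. Then either x ∈ D and x ∉ S; or x ∈ S ∩ D. In each case x ∈ (D ∪ S) ∖ (S ∖ D), so D ⊆ (D ∪ S) ∖ (S ∖ D).

Both inclusions hold; the sets are equal.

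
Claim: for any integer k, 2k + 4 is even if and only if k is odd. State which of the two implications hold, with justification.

Not equivalent: only (⇐) holds.

[⇒] This fails: take k = 6. Then 2k + 4 = 16, which is even, yet k = 6 is even, not odd.

[⇐] Suppose k is odd. Since 2 is even, 2k is even for every k, so 2k + 4 has the same parity as 4, which is even. Hence 2k + 4 is even.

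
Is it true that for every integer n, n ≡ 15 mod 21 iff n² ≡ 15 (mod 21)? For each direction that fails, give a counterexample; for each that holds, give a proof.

Not equivalent: only (⇒) holds.

[⇒] Suppose n ≡ 15 mod 21. Write n = 21j + 15. Then (21j + 15)² = 441j² + 630j + 225 = 21(21j² + 30j + 10) + 15, so n² ≡ 15 (mod 21).

[⇐] This fails: take n = 6. Then 6² = 36 ≡ 15 (mod 21), yet 6 ≡ 6 (mod 21), not 15.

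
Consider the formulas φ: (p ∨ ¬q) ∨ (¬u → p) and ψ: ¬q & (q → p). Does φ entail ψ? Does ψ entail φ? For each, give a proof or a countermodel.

Not equivalent: only (⇐) holds.

[⇒] This fails. Under u = T, p = F, q = T, the left side is true but the right side is false.

[⇐] Assume the antecedent. If u is true, (p ∨ ¬q) ∨ (¬u → p) reduces to true regardless of the other variables. If u is false, the antecedent forces (u = F, p = F, q = F) or (u = F, p = T, q = F), and (p ∨ ¬q) ∨ (¬u → p) holds there. Either way (p ∨ ¬q) ∨ (¬u → p) holds.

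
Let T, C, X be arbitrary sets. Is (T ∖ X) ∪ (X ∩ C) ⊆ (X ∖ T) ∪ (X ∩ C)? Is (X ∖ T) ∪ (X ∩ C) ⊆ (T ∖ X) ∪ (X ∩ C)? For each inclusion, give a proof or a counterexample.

(⊆) fails and (⊇) fails.

(⊆) This inclusion fails. Take T = {1}, C = ∅, X = ∅; then 1 ∈ (T ∖ X) ∪ (X ∩ C) but 1 ∉ (X ∖ T) ∪ (X ∩ C).

(⊇) This inclusion fails. Take T = ∅, C = ∅, X = {1}; then 1 ∈ (X ∖ T) ∪ (X ∩ C) but 1 ∉ (T ∖ X) ∪ (X ∩ C).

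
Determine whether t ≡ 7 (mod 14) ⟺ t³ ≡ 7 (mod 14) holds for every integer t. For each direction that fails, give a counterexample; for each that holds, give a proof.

[⇒] Suppose t ≡ 7 (mod 14). Write t = 14j + 7. Then (14j + 7)³ = 2744j³ + 4116j² + 2058j + 343 = 14(196j³ + 294j² + 147j + 24) + 7, so t³ ≡ 7 (mod 14).

[⇐] Conversely, suppose t³ ≡ 7 (mod 14). The only residue r in {0, …, 13} with r³ ≡ 7 (mod 14) is r = 7, so t ≡ 7 (mod 14).

The biconditional holds.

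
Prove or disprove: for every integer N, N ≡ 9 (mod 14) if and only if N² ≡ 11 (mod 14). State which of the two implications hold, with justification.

The forward direction holds; the converse fails.

(⟸) This fails: take N = 5. Then 5² = 25 ≡ 11 (mod 14), yet 5 ≡ 5 (mod 14), not 9.

(⟹) Suppose N ≡ 9 (mod 14). Write N = 14j + 9. Then (14j + 9)² = 196j² + 252j + 81 = 14(14j² + 18j + 5) + 11, so N² ≡ 11 (mod 14).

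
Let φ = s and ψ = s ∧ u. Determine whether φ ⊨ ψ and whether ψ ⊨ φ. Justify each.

Only the converse holds.

(→) This fails. Under s = T, u = F, the left side is true but the right side is false.

(←) Assume the antecedent. If s is true, s reduces to true regardless of the other variables. If s is false, the antecedent cannot hold. Either way s holds.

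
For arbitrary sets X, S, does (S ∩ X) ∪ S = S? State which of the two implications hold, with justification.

Forward inclusion. Let x ∈ (S ∩ X) ∪ S. Then either x ∈ S and x ∉ X; or x ∈ X ∩ S. In each case x ∈ S, so (S ∩ X) ∪ S ⊆ S.

Reverse inclusion. Let x ∈ S. Then either x ∈ S and x ∉ X; or x ∈ X ∩ S. In each case x ∈ (S ∩ X) ∪ S, so S ⊆ (S ∩ X) ∪ S.

Both inclusions hold; the sets are equal.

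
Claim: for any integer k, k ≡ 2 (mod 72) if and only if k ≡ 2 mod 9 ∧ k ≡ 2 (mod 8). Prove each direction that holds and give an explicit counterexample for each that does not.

Both directions hold.

(⟹) Suppose k ≡ 2 (mod 72); write k = 72j + 2. Since 9 ∣ 72, reducing mod 9 gives k ≡ 2 (mod 9); since 8 ∣ 72, reducing mod 8 gives k ≡ 2 (mod 8).

(⟸) Conversely, if k ≡ 2 (mod 9) and k ≡ 2 (mod 8), then by the Chinese remainder theorem k ≡ 2 (mod 72). This is exactly k ≡ 2 (mod 72).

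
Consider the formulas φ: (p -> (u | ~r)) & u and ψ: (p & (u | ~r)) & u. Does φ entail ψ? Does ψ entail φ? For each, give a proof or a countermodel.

Only the converse holds.

[⇒] This fails. Under p = F, u = T, r = F, the left side is true but the right side is false.

[⇐] Assume the antecedent. If p is true, the antecedent forces (p = T, u = T, r = F) or (p = T, u = T, r = T), and (p -> (u | ~r)) & u holds there. If p is false, the antecedent cannot hold. Either way (p -> (u | ~r)) & u holds.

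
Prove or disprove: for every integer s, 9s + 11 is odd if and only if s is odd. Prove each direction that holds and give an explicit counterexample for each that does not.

(⟹) This fails: s = 6 gives 9s + 11 = 65, which is odd, but 6 is even, not odd.

(⟸) This also fails: s = 1 is odd, but 9s + 11 = 20 is even, not odd.

(⇒) fails and (⇐) fails.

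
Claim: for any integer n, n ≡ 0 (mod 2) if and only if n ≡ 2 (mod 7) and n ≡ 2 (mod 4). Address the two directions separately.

The forward direction fails; the converse holds.

Forward direction. This fails: n = 0 gives 0 ≡ 0 (mod 2) but 0 ≡ 0 (mod 7), so the conjunction on the right does not hold.

Converse. If n ≡ 2 (mod 7) and n ≡ 2 (mod 4), then by the Chinese remainder theorem n ≡ 2 (mod 28). Since 2 ≡ 0 (mod 2) and 2 ∣ 28, we get n ≡ 0 (mod 2).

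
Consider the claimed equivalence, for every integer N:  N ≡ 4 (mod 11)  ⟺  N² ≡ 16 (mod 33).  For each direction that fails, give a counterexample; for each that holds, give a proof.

Forward direction. This fails: take N = 15. Then 15 ≡ 4 (mod 11), but 15² = 225 ≡ 27 (mod 33), not 16.

Converse. This fails: take N = 7. Then 7² = 49 ≡ 16 (mod 33), yet 7 ≡ 7 (mod 11), not 4.

Both directions fail.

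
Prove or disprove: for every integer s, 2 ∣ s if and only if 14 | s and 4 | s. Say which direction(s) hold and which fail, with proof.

(⇒) This fails: take s = 2. Certainly 2 ∣ 2, but 14 ∤ 2.

(⇐) Suppose 14 ∣ s and 4 ∣ s. Any common multiple of 14 and 4 is a multiple of their lcm; here lcm(14, 4) = 14·4/gcd(14, 4) = 56/2 = 28, so 28 ∣ s. Since 2 ∣ 28, it follows that 2 ∣ s.

Not equivalent: only (⇐) holds.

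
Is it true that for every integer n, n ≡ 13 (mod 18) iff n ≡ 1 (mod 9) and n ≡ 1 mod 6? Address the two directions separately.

(⇒) fails and (⇐) fails.

(→) This fails: n = 13 gives 13 ≡ 13 (mod 18) but 13 ≡ 4 (mod 9), so the conjunction on the right does not hold.

(←) This fails: n = 1 satisfies both congruences on the right (1 ≡ 1 mod 9 and 1 ≡ 1 mod 6) yet 1 ≡ 1 (mod 18), not 13.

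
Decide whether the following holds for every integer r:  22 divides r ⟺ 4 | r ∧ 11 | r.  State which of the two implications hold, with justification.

Forward direction. This fails: take r = 22. Certainly 22 ∣ 22, but 4 ∤ 22.

Converse. Suppose 4 ∣ r and 11 ∣ r. Any common multiple of 4 and 11 is a multiple of their lcm; here gcd(4, 11) = 1, so lcm(4, 11) = 4·11 = 44, so 44 ∣ r. Since 22 ∣ 44, it follows that 22 ∣ r.

Not equivalent: only (⇐) holds.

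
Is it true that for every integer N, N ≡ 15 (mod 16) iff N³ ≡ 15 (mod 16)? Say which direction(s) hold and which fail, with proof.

Both implications hold.

(←) Suppose N³ ≡ 15 (mod 16). The only residue r in {0, …, 15} with r³ ≡ 15 (mod 16) is r = 15, so N ≡ 15 (mod 16).

(→) Suppose N ≡ 15 (mod 16). Write N = 16j + 15. Then (16j + 15)³ = 4096j³ + 11520j² + 10800j + 3375 = 16(256j³ + 720j² + 675j + 210) + 15, so N³ ≡ 15 (mod 16).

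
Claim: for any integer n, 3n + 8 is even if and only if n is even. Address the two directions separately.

Forward direction. Suppose 3n + 8 is even. Since 3 is odd, 3n and n have the same parity, so 3n + 8 ≡ n + 8 (mod 2). As 8 is even, 3n + 8 is even exactly when n is even. Thus n is even.

Converse. Suppose n is even; write n = 2j. Then 3n + 8 = 3·(2j) + 8 = 2·3j + 8, which is even.

Both implications hold.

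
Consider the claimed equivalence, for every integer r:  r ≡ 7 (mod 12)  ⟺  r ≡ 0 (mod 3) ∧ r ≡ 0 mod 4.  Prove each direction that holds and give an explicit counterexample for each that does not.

Neither direction holds.

(→) This fails: r = 7 gives 7 ≡ 7 (mod 12) but 7 ≡ 1 (mod 3), so the conjunction on the right does not hold.

(←) This fails: r = 0 satisfies both congruences on the right (0 ≡ 0 mod 3 and 0 ≡ 0 mod 4) yet 0 ≡ 0 (mod 12), not 7.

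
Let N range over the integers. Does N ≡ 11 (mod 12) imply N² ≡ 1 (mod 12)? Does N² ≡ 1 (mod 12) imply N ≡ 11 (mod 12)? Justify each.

Only the forward direction holds.

(⇐) This fails: take N = 1. Then 1² = 1 ≡ 1 (mod 12), yet 1 ≡ 1 (mod 12), not 11.

(⇒) Suppose N ≡ 11 (mod 12). Write N = 12j + 11. Then (12j + 11)² = 144j² + 264j + 121 = 12(12j² + 22j + 10) + 1, so N² ≡ 1 (mod 12).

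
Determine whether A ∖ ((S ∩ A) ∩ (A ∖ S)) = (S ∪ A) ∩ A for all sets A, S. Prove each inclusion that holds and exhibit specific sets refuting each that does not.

Forward inclusion. Let x ∈ A ∖ ((S ∩ A) ∩ (A ∖ S)). Then either x ∈ A and x ∉ S; or x ∈ A ∩ S. In each case x ∈ (S ∪ A) ∩ A, so A ∖ ((S ∩ A) ∩ (A ∖ S)) ⊆ (S ∪ A) ∩ A.

Reverse inclusion. Let x ∈ (S ∪ A) ∩ A. Then either x ∈ A and x ∉ S; or x ∈ A ∩ S. In each case x ∈ A ∖ ((S ∩ A) ∩ (A ∖ S)), so (S ∪ A) ∩ A ⊆ A ∖ ((S ∩ A) ∩ (A ∖ S)).

Both inclusions hold.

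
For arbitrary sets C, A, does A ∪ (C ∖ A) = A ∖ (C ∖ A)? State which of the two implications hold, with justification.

(⟸) Let x ∈ A ∖ (C ∖ A). Then either x ∈ A and x ∉ C; or x ∈ C ∩ A. In each case x ∈ A ∪ (C ∖ A), so A ∖ (C ∖ A) ⊆ A ∪ (C ∖ A).

(⟹) This inclusion fails. Take C = {1}, A = ∅; then 1 ∈ A ∪ (C ∖ A) but 1 ∉ A ∖ (C ∖ A).

(⊆) fails; (⊇) holds.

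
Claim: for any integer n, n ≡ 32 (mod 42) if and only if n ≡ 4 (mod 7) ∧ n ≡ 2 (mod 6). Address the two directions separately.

Equivalent; both directions hold.

(←) If n ≡ 4 (mod 7) and n ≡ 2 (mod 6), then by the Chinese remainder theorem n ≡ 32 (mod 42). This is exactly n ≡ 32 (mod 42).

(→) Suppose n ≡ 32 (mod 42); write n = 42j + 32. Since 7 ∣ 42, reducing mod 7 gives n ≡ 32 ≡ 4 (mod 7); since 6 ∣ 42, reducing mod 6 gives n ≡ 32 ≡ 2 (mod 6).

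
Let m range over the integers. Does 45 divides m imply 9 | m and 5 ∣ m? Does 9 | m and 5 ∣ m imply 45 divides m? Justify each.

(⟹) If 45 ∣ m, write m = 45q. Since 45 = 5·9, m = 9·(5q), so 9 ∣ m; and since 45 = 9·5, m = 5·(9q), so 5 ∣ m.

(⟸) Suppose 9 ∣ m and 5 ∣ m. Any common multiple of 9 and 5 is a multiple of their lcm; here gcd(9, 5) = 1, so lcm(9, 5) = 9·5 = 45, so 45 ∣ m.

Both implications hold.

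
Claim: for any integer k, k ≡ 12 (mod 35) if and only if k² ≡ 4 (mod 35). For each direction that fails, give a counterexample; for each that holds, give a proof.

(⟹) Suppose k ≡ 12 (mod 35). Write k = 35j + 12. Then (35j + 12)² = 1225j² + 840j + 144 = 35(35j² + 24j + 4) + 4, so k² ≡ 4 (mod 35).

(⟸) This fails: take k = 2. Then 2² = 4 ≡ 4 (mod 35), yet 2 ≡ 2 (mod 35), not 12.

Not equivalent: only (⇒) holds.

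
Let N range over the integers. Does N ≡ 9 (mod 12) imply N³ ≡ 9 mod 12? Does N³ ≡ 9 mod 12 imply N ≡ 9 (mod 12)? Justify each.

[⇐] Suppose N³ ≡ 9 (mod 12). The only residue r in {0, …, 11} with r³ ≡ 9 (mod 12) is r = 9, so N ≡ 9 (mod 12).

[⇒] Suppose N ≡ 9 (mod 12). Write N = 12j + 9. Then (12j + 9)³ = 1728j³ + 3888j² + 2916j + 729 = 12(144j³ + 324j² + 243j + 60) + 9, so N³ ≡ 9 (mod 12).

Both directions hold.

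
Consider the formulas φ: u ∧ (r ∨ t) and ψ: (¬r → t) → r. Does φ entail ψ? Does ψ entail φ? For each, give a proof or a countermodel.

Forward direction. This fails. Under u = T, t = T, r = F, the left side is true but the right side is false.

Converse. This fails. Under u = F, t = F, r = F, the left side is false but the right side is true.

Both directions fail.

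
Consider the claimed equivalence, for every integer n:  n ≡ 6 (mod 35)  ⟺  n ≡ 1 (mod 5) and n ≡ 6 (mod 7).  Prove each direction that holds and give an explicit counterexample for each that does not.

(⇒) Suppose n ≡ 6 (mod 35); write n = 35j + 6. Since 5 ∣ 35, reducing mod 5 gives n ≡ 6 ≡ 1 (mod 5); since 7 ∣ 35, reducing mod 7 gives n ≡ 6 (mod 7).

(⇐) Conversely, if n ≡ 1 (mod 5) and n ≡ 6 (mod 7), then by the Chinese remainder theorem n ≡ 6 (mod 35). This is exactly n ≡ 6 (mod 35).

Equivalent; both directions hold.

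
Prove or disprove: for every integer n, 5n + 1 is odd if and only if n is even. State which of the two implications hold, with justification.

Both directions hold.

Forward direction. Suppose 5n + 1 is odd. Since 5 is odd, 5n and n have the same parity, so 5n + 1 ≡ n + 1 (mod 2). As 1 is odd, 5n + 1 is odd exactly when n is even. Thus n is even.

Converse. Suppose n is even; write n = 2j. Then 5n + 1 = 5·(2j) + 1 = 2·5j + 1, which is odd.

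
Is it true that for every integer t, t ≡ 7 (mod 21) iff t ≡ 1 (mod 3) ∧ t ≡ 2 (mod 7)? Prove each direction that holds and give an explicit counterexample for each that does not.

Both directions fail.

[⇒] This fails: t = 7 gives 7 ≡ 7 (mod 21) but 7 ≡ 0 (mod 7), so the conjunction on the right does not hold.

[⇐] This fails: t = 16 satisfies both congruences on the right (16 ≡ 1 mod 3 and 16 ≡ 2 mod 7) yet 16 ≡ 16 (mod 21), not 7.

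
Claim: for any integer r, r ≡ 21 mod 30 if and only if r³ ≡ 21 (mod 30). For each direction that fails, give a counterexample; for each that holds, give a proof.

[⇐] Suppose r³ ≡ 21 (mod 30). The only residue r in {0, …, 29} with r³ ≡ 21 (mod 30) is r = 21, so r ≡ 21 (mod 30).

[⇒] Suppose r ≡ 21 mod 30. Write r = 30j + 21. Then (30j + 21)³ = 27000j³ + 56700j² + 39690j + 9261 = 30(900j³ + 1890j² + 1323j + 308) + 21, so r³ ≡ 21 (mod 30).

Both implications hold.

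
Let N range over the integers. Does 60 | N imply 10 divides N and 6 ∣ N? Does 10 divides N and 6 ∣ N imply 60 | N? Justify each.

[⇒] If 60 ∣ N, write N = 60q. Since 60 = 6·10, N = 10·(6q), so 10 ∣ N; and since 60 = 10·6, N = 6·(10q), so 6 ∣ N.

[⇐] This fails: take N = 30. Both 10 ∣ 30 and 6 ∣ 30, yet 30 is not a multiple of 60 (since 30 = 0·60 + 30), so 60 ∤ 30.

Only the forward direction holds.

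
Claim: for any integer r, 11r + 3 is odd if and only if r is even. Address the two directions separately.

Equivalent; both directions hold.

(←) Suppose r is even; write r = 2j. Then 11r + 3 = 11·(2j) + 3 = 2·11j + 3, which is odd.

(→) Suppose 11r + 3 is odd. Since 11 is odd, 11r and r have the same parity, so 11r + 3 ≡ r + 3 (mod 2). As 3 is odd, 11r + 3 is odd exactly when r is even. Thus r is even.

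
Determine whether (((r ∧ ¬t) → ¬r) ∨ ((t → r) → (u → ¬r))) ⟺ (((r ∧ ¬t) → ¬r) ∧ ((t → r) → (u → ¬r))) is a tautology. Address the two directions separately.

(⇒) fails; (⇐) holds.

(⇒) This fails. Under u = F, r = T, t = F, the left side is true but the right side is false.

(⇐) Assume the antecedent. If u is true, the antecedent forces (u = T, r = F, t = F) or (u = T, r = F, t = T), and the consequent holds there. If u is false, the consequent reduces to true regardless of the other variables. Either way the consequent holds.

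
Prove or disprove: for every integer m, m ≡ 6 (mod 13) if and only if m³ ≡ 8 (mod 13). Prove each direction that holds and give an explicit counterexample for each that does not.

(⇐) This fails: take m = 2. Then 2³ = 8 ≡ 8 (mod 13), yet 2 ≡ 2 (mod 13), not 6.

(⇒) Suppose m ≡ 6 (mod 13). Write m = 13j + 6. Then (13j + 6)³ = 2197j³ + 3042j² + 1404j + 216 = 13(169j³ + 234j² + 108j + 16) + 8, so m³ ≡ 8 (mod 13).

Only the forward implication holds.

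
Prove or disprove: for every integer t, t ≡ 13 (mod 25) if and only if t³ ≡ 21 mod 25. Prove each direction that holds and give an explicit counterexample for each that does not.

Both directions fail.

(⟹) This fails: take t = 13. Then 13 ≡ 13 (mod 25), but 13³ = 2197 ≡ 22 (mod 25), not 21.

(⟸) This fails: take t = 16. Then 16³ = 4096 ≡ 21 (mod 25), yet 16 ≡ 16 (mod 25), not 13.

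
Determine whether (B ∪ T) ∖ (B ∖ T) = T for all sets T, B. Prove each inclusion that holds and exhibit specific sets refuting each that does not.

The two sets are equal.

Reverse inclusion. Let x ∈ T. Then either x ∈ T and x ∉ B; or x ∈ T ∩ B. In each case x ∈ (B ∪ T) ∖ (B ∖ T), so T ⊆ (B ∪ T) ∖ (B ∖ T).

Forward inclusion. Let x ∈ (B ∪ T) ∖ (B ∖ T). Then either x ∈ T and x ∉ B; or x ∈ T ∩ B. In each case x ∈ T, so (B ∪ T) ∖ (B ∖ T) ⊆ T.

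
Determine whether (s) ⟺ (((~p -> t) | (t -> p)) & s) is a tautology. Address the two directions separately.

(⇐) Assume the antecedent. If p is true, the antecedent forces (p = T, t = F, s = T) or (p = T, t = T, s = T), and s holds there. If p is false, the antecedent forces (p = F, t = F, s = T) or (p = F, t = T, s = T), and s holds there. Either way s holds.

(⇒) Assume the antecedent. If p is true, the antecedent forces (p = T, t = F, s = T) or (p = T, t = T, s = T), and ((~p -> t) | (t -> p)) & s holds there. If p is false, the antecedent forces (p = F, t = F, s = T) or (p = F, t = T, s = T), and ((~p -> t) | (t -> p)) & s holds there. Either way ((~p -> t) | (t -> p)) & s holds.

Both directions hold; the statement is true.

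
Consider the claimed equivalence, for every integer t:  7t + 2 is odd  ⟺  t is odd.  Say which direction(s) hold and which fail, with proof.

Both implications hold.

(→) Suppose 7t + 2 is odd. Since 7 is odd, 7t and t have the same parity, so 7t + 2 ≡ t + 2 (mod 2). As 2 is even, 7t + 2 is odd exactly when t is odd. Thus t is odd.

(←) Conversely, suppose t is odd; write t = 2j + 1. Then 7t + 2 = 7·(2j + 1) + 2 = 2·7j + 9, which is odd.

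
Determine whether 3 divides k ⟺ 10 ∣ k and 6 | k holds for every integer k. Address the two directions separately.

Only the reverse direction holds.

(⟹) This fails: take k = 3. Certainly 3 ∣ 3, but 10 ∤ 3.

(⟸) Suppose 10 ∣ k and 6 ∣ k. Any common multiple of 10 and 6 is a multiple of their lcm; here lcm(10, 6) = 10·6/gcd(10, 6) = 60/2 = 30, so 30 ∣ k. Since 3 ∣ 30, it follows that 3 ∣ k.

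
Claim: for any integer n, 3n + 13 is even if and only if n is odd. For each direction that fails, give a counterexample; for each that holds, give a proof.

(⟹) Suppose 3n + 13 is even. Since 3 is odd, 3n and n have the same parity, so 3n + 13 ≡ n + 13 (mod 2). As 13 is odd, 3n + 13 is even exactly when n is odd. Thus n is odd.

(⟸) Conversely, suppose n is odd; write n = 2j + 1. Then 3n + 13 = 3·(2j + 1) + 13 = 2·3j + 16, which is even.

Both directions hold.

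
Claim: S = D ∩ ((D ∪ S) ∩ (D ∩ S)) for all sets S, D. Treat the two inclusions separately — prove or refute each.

Only the reverse inclusion holds.

(⟸) Let x ∈ D ∩ ((D ∪ S) ∩ (D ∩ S)). Then x ∈ S ∩ D, from which x ∈ S.

(⟹) This inclusion fails. Take S = {1}, D = ∅; then 1 ∈ S but 1 ∉ D ∩ ((D ∪ S) ∩ (D ∩ S)).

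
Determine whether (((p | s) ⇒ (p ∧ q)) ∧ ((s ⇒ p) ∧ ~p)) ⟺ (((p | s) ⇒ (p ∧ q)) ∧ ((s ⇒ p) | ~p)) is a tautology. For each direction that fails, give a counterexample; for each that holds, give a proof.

(⇒) holds; (⇐) fails.

(⇒) Assume the antecedent. If p is true, the antecedent cannot hold. If p is false, the antecedent forces (p = F, q = F, s = F) or (p = F, q = T, s = F), and the consequent holds there. Either way the consequent holds.

(⇐) This fails. Under p = T, q = T, s = F, the left side is false but the right side is true.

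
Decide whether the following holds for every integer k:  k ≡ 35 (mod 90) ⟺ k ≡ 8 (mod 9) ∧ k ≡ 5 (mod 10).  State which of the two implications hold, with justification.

(⟹) Suppose k ≡ 35 (mod 90); write k = 90j + 35. Since 9 ∣ 90, reducing mod 9 gives k ≡ 35 ≡ 8 (mod 9); since 10 ∣ 90, reducing mod 10 gives k ≡ 35 ≡ 5 (mod 10).

(⟸) Conversely, if k ≡ 8 (mod 9) and k ≡ 5 (mod 10), then by the Chinese remainder theorem k ≡ 35 (mod 90). This is exactly k ≡ 35 (mod 90).

Both implications hold.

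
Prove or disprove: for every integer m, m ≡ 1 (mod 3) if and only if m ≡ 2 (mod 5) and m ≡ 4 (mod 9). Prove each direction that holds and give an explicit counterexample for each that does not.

(⇒) This fails: m = 1 gives 1 ≡ 1 (mod 3) but 1 ≡ 1 (mod 5), so the conjunction on the right does not hold.

(⇐) Conversely, if m ≡ 2 (mod 5) and m ≡ 4 (mod 9), then by the Chinese remainder theorem m ≡ 22 (mod 45). Since 22 ≡ 1 (mod 3) and 3 ∣ 45, we get m ≡ 1 (mod 3).

Only the reverse direction holds.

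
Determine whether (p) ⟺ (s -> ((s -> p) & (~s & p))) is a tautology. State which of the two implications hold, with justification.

[⇒] This fails. Under s = T, p = T, the left side is true but the right side is false.

[⇐] This fails. Under s = F, p = F, the left side is false but the right side is true.

(⇒) fails and (⇐) fails.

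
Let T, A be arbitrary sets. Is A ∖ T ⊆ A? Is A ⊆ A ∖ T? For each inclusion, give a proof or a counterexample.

Only the forward inclusion holds.

Forward inclusion. Let x ∈ A ∖ T. Then x ∈ A and x ∉ T, from which x ∈ A.

Reverse inclusion. This inclusion fails. Take T = {1}, A = {1}; then 1 ∈ A but 1 ∉ A ∖ T.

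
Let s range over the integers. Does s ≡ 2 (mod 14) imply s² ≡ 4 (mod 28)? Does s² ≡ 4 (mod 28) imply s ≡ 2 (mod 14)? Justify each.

Not equivalent: only (⇒) holds.

(⟹) Suppose s ≡ 2 (mod 14). Working modulo 28, s ∈ {2, 16}; for each such r, r² ≡ 4 (mod 28).

(⟸) This fails: take s = 12. Then 12² = 144 ≡ 4 (mod 28), yet 12 ≡ 12 (mod 14), not 2.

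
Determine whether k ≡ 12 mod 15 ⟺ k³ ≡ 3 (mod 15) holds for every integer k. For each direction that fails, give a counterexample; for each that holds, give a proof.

Equivalent; both directions hold.

(⟸) Suppose k³ ≡ 3 (mod 15). The only residue r in {0, …, 14} with r³ ≡ 3 (mod 15) is r = 12, so k ≡ 12 (mod 15).

(⟹) Suppose k ≡ 12 mod 15. Write k = 15j + 12. Then (15j + 12)³ = 3375j³ + 8100j² + 6480j + 1728 = 15(225j³ + 540j² + 432j + 115) + 3, so k³ ≡ 3 (mod 15).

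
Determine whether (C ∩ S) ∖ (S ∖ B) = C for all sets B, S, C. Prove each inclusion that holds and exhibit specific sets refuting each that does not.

(⊆) Let x ∈ (C ∩ S) ∖ (S ∖ B). Then x ∈ B ∩ S ∩ C, from which x ∈ C.

(⊇) This inclusion fails. Take B = ∅, S = ∅, C = {1}; then 1 ∈ C but 1 ∉ (C ∩ S) ∖ (S ∖ B).

Only the forward inclusion holds.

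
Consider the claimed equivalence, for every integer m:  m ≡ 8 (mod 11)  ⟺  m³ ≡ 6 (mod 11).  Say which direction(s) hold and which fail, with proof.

Equivalent; both directions hold.

(⟹) Suppose m ≡ 8 (mod 11). Write m = 11j + 8. Then (11j + 8)³ = 1331j³ + 2904j² + 2112j + 512 = 11(121j³ + 264j² + 192j + 46) + 6, so m³ ≡ 6 (mod 11).

(⟸) Conversely, suppose m³ ≡ 6 (mod 11). The only residue r in {0, …, 10} with r³ ≡ 6 (mod 11) is r = 8, so m ≡ 8 (mod 11).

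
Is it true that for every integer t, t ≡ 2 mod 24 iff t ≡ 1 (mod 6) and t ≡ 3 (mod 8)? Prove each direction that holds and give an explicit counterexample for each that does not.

Both directions fail.

Forward direction. This fails: t = 2 gives 2 ≡ 2 (mod 24) but 2 ≡ 2 (mod 6), so the conjunction on the right does not hold.

Converse. This fails: t = 19 satisfies both congruences on the right (19 ≡ 1 mod 6 and 19 ≡ 3 mod 8) yet 19 ≡ 19 (mod 24), not 2.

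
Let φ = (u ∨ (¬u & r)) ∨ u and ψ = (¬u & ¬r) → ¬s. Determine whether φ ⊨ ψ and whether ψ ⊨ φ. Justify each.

[⇒] Assume the antecedent. If r is true, (¬u & ¬r) → ¬s reduces to true regardless of the other variables. If r is false, the antecedent forces (r = F, u = T, s = F) or (r = F, u = T, s = T), and (¬u & ¬r) → ¬s holds there. Either way (¬u & ¬r) → ¬s holds.

[⇐] This fails. Under r = F, u = F, s = F, the left side is false but the right side is true.

The forward direction holds; the converse fails.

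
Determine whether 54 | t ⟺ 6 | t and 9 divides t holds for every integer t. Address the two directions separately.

(→) If 54 ∣ t, write t = 54q. Since 54 = 9·6, t = 6·(9q), so 6 ∣ t; and since 54 = 6·9, t = 9·(6q), so 9 ∣ t.

(←) This fails: take t = 18. Both 6 ∣ 18 and 9 ∣ 18, yet 18 is not a multiple of 54 (since 18 = 0·54 + 18), so 54 ∤ 18.

(⇒) holds; (⇐) fails.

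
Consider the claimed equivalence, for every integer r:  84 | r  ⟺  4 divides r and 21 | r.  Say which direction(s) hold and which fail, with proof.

(⇒) If 84 ∣ r, write r = 84q. Since 84 = 21·4, r = 4·(21q), so 4 ∣ r; and since 84 = 4·21, r = 21·(4q), so 21 ∣ r.

(⇐) Suppose 4 ∣ r and 21 ∣ r. Any common multiple of 4 and 21 is a multiple of their lcm; here gcd(4, 21) = 1, so lcm(4, 21) = 4·21 = 84, so 84 ∣ r.

The biconditional holds.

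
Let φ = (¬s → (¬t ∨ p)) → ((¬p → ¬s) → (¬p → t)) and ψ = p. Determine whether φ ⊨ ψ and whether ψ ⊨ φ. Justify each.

(→) This fails. Under s = T, p = F, t = F, the left side is true but the right side is false.

(←) Assume the antecedent. If s is true, the consequent reduces to true regardless of the other variables. If s is false, the antecedent forces (s = F, p = T, t = F) or (s = F, p = T, t = T), and the consequent holds there. Either way the consequent holds.

Only the converse holds.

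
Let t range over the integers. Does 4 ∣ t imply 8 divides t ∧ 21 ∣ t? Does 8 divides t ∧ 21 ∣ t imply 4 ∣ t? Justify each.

Only the converse holds.

(⇒) This fails: take t = 4. Certainly 4 ∣ 4, but 8 ∤ 4.

(⇐) Suppose 8 ∣ t and 21 ∣ t. Any common multiple of 8 and 21 is a multiple of their lcm; here gcd(8, 21) = 1, so lcm(8, 21) = 8·21 = 168, so 168 ∣ t. Since 4 ∣ 168, it follows that 4 ∣ t.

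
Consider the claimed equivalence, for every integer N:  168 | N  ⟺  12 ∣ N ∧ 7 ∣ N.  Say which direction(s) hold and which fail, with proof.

Only the forward direction holds.

(⇒) If 168 ∣ N, write N = 168q. Since 168 = 14·12, N = 12·(14q), so 12 ∣ N; and since 168 = 24·7, N = 7·(24q), so 7 ∣ N.

(⇐) This fails: take N = 84. Both 12 ∣ 84 and 7 ∣ 84, yet 84 is not a multiple of 168 (since 84 = 0·168 + 84), so 168 ∤ 84.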